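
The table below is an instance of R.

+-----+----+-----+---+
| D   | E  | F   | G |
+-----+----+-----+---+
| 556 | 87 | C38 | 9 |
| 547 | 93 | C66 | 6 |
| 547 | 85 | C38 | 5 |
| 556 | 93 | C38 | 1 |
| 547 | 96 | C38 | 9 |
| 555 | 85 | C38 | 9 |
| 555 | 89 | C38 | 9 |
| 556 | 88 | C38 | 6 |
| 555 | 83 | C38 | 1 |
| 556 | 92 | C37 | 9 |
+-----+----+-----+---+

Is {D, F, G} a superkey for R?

No

Two distinct rows share (D=555, F=C38, G=9), so {D, F, G} does not determine every attribute — not a superkey.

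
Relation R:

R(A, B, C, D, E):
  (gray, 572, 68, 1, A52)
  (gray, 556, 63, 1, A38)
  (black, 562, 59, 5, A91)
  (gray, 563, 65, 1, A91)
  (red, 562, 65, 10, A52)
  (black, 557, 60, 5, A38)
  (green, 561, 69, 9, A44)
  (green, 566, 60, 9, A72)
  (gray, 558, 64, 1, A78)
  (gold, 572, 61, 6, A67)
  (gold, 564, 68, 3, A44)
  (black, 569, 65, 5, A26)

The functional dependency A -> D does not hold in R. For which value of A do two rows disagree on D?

gold

A=gray: 4 rows → D = 1, 1, 1, 1 ✓
A=black: 3 rows → D = 5, 5, 5 ✓
A=red: 1 row → D = 10 ✓
A=green: 2 rows → D = 9, 9 ✓
A=gold: 2 rows → D takes values {6, 3} — violation
The only A value with inconsistent D is A=gold.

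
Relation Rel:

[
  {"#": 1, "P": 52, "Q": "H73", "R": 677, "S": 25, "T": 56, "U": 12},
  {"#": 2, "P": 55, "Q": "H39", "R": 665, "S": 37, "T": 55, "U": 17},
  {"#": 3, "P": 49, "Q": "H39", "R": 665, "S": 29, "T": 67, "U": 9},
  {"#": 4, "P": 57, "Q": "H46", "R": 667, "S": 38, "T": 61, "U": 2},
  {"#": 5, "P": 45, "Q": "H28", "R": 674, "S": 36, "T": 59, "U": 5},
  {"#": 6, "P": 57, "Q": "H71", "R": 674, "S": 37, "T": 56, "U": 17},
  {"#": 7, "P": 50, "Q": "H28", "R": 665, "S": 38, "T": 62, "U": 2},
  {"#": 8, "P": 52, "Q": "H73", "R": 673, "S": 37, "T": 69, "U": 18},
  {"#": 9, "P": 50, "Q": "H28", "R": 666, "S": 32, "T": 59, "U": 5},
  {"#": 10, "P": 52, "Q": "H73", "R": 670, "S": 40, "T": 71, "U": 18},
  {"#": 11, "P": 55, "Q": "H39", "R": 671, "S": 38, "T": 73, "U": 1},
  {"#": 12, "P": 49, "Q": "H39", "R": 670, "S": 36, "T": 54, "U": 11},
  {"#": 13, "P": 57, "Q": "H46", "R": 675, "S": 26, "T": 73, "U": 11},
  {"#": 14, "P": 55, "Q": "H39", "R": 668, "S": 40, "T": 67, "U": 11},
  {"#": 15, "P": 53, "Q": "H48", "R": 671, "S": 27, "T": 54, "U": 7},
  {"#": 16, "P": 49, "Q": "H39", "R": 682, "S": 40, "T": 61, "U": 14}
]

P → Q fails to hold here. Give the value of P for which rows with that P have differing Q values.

P=52: rows 1, 8, 10 → Q = H73, H73, H73 ✓
P=55: rows 2, 11, 14 → Q = H39, H39, H39 ✓
P=49: rows 3, 12, 16 → Q = H39, H39, H39 ✓
P=57: rows 4, 6, 13 → Q takes values {H46, H71} — violation
P=45: row 5 → Q = H28 ✓
P=50: rows 7, 9 → Q = H28, H28 ✓
P=53: row 15 → Q = H48 ✓
The only P value with inconsistent Q is P=57.

57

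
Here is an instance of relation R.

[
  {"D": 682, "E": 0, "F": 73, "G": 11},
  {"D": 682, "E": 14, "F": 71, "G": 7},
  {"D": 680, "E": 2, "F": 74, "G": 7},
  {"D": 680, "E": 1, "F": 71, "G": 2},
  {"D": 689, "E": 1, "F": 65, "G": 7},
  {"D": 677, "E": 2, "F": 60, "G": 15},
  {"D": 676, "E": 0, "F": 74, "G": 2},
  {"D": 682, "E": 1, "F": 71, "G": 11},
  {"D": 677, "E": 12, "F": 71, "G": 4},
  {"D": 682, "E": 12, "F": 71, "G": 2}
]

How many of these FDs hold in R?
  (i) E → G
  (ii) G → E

0

(i) E → G: E=0: 2 rows → G takes values {11, 2} — violation; E=2: 2 rows → G takes values {7, 15} — violation; E=1: 3 rows → G takes values {2, 7, 11} — violation; E=12: 2 rows → G takes values {4, 2} — violation — fails.
(ii) G → E: G=11: 2 rows → E takes values {0, 1} — violation; G=7: 3 rows → E takes values {14, 2, 1} — violation; G=2: 3 rows → E takes values {1, 0, 12} — violation — fails.
None of the 2 dependencies hold.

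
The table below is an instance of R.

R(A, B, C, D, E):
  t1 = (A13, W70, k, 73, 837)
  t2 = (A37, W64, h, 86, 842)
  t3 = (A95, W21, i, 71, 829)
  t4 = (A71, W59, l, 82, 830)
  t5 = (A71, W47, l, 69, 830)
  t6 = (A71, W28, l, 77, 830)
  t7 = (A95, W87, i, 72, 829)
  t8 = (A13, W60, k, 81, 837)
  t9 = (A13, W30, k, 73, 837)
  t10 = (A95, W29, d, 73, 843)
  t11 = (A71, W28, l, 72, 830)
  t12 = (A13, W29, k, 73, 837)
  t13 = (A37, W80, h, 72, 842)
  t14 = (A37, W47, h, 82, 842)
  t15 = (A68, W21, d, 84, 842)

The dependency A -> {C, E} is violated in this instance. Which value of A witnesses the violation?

A=A13: rows 1, 8, 9, 12 → {C,E} = (k, 837), (k, 837), (k, 837), (k, 837) ✓
A=A37: rows 2, 13, 14 → {C,E} = (h, 842), (h, 842), (h, 842) ✓
A=A95: rows 3, 7, 10 → {C,E} takes values {(i, 829), (d, 843)} — violation
A=A71: rows 4, 5, 6, 11 → {C,E} = (l, 830), (l, 830), (l, 830), (l, 830) ✓
A=A68: row 15 → {C,E} = (d, 842) ✓
The only A value with inconsistent RHS is A=A95.

A95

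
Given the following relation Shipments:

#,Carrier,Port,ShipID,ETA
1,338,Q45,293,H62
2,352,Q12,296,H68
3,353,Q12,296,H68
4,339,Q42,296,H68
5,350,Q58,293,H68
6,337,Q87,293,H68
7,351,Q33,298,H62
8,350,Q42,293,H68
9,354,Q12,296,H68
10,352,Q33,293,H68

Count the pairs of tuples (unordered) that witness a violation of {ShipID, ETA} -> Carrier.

(ShipID=296, ETA=H68): violating pairs (2,3), (2,4), (2,9), (3,4), (3,9), (4,9) — 6 pairs.
(ShipID=293, ETA=H68): violating pairs (5,6), (5,10), (6,8), (6,10), (8,10) — 5 pairs.

11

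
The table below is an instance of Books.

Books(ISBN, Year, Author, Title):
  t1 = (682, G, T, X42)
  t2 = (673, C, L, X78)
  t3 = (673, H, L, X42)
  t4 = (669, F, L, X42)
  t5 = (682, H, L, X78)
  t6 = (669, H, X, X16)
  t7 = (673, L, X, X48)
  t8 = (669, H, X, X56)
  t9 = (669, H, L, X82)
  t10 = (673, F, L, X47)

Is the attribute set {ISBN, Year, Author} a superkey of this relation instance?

Rows 6 and 8 have the same {ISBN, Year, Author} value (ISBN=669, Year=H, Author=X) but are distinct tuples, so {ISBN, Year, Author} does not determine every attribute — not a superkey.

No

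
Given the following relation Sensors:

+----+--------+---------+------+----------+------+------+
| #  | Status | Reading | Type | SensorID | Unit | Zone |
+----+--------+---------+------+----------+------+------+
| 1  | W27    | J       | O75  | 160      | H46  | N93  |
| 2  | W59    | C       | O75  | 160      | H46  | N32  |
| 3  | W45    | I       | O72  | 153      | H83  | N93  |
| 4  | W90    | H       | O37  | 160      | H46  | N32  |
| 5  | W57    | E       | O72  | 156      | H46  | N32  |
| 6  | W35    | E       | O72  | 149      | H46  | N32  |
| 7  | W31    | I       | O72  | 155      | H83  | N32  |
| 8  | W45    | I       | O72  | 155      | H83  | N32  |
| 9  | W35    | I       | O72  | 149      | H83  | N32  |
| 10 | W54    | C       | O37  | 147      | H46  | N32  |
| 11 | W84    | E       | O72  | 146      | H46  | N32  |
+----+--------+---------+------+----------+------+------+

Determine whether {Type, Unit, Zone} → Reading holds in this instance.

No

(Type=O75, Unit=H46, Zone=N93): row 1 → Reading = J ✓
(Type=O75, Unit=H46, Zone=N32): row 2 → Reading = C ✓
(Type=O72, Unit=H83, Zone=N93): row 3 → Reading = I ✓
(Type=O37, Unit=H46, Zone=N32): rows 4, 10 → Reading takes values {H, C} — violation
(Type=O72, Unit=H46, Zone=N32): rows 5, 6, 11 → Reading = E, E, E ✓
(Type=O72, Unit=H83, Zone=N32): rows 7, 8, 9 → Reading = I, I, I ✓
Two rows agree on {Type, Unit, Zone} but differ on Reading, so {Type, Unit, Zone} → Reading does not hold.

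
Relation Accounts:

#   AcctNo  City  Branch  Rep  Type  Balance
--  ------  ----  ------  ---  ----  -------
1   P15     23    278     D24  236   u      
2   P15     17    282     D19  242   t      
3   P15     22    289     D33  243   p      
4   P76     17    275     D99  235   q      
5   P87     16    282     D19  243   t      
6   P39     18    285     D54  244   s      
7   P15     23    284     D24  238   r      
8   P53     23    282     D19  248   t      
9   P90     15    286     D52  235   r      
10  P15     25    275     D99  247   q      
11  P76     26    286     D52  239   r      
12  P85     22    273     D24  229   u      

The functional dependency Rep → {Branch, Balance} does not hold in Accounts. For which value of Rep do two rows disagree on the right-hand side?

Rep=D24: rows 1, 7, 12 → {Branch,Balance} takes values {(278, u), (284, r), (273, u)} — violation
Rep=D19: rows 2, 5, 8 → {Branch,Balance} = (282, t), (282, t), (282, t) ✓
Rep=D33: row 3 → {Branch,Balance} = (289, p) ✓
Rep=D99: rows 4, 10 → {Branch,Balance} = (275, q), (275, q) ✓
Rep=D54: row 6 → {Branch,Balance} = (285, s) ✓
Rep=D52: rows 9, 11 → {Branch,Balance} = (286, r), (286, r) ✓
The only Rep value with inconsistent RHS is Rep=D24.

D24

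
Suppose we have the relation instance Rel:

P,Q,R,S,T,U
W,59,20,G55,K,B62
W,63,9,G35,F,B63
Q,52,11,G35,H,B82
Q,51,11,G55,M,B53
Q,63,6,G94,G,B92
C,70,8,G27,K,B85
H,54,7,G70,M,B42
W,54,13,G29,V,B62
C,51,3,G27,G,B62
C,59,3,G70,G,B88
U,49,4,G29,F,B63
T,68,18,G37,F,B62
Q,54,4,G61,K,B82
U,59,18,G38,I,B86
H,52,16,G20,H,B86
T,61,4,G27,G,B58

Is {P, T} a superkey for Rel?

Two distinct rows share (P=C, T=G), so {P, T} does not determine every attribute — not a superkey.

No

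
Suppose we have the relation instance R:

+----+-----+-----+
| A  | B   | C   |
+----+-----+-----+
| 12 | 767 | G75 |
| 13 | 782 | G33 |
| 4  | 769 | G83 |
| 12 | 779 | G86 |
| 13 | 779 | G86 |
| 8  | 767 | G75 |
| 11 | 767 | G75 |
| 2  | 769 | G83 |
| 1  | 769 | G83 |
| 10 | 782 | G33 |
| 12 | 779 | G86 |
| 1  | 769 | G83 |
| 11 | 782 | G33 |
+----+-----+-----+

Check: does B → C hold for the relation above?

Yes

B=767: 3 rows → C = G75, G75, G75 ✓
B=782: 3 rows → C = G33, G33, G33 ✓
B=769: 4 rows → C = G83, G83, G83, G83 ✓
B=779: 3 rows → C = G86, G86, G86 ✓
Every B value is associated with a single C value, so B → C holds.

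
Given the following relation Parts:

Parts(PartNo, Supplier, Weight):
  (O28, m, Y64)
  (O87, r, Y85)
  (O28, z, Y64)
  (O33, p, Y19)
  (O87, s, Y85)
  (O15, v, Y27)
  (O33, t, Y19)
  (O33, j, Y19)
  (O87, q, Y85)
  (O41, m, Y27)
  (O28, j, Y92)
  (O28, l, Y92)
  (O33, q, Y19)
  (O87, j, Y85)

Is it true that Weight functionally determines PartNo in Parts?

Weight=Y64: 2 rows → PartNo = O28, O28 ✓
Weight=Y85: 4 rows → PartNo = O87, O87, O87, O87 ✓
Weight=Y19: 4 rows → PartNo = O33, O33, O33, O33 ✓
Weight=Y27: 2 rows → PartNo takes values {O15, O41} — violation
Weight=Y92: 2 rows → PartNo = O28, O28 ✓
Two rows agree on Weight but differ on PartNo, so Weight -> PartNo does not hold.

No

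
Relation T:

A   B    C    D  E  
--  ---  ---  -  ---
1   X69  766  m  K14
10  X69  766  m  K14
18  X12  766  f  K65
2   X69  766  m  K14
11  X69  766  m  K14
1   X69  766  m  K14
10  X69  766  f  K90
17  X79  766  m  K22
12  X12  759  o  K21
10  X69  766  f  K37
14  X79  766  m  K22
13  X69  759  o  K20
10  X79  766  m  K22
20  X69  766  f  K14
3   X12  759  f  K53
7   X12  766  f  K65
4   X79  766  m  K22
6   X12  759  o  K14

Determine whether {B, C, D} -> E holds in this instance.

(B=X69, C=766, D=m): 5 rows → E = K14, K14, K14, K14, K14 ✓
(B=X12, C=766, D=f): 2 rows → E = K65, K65 ✓
(B=X69, C=766, D=f): 3 rows → E takes values {K90, K37, K14} — violation
(B=X79, C=766, D=m): 4 rows → E = K22, K22, K22, K22 ✓
(B=X12, C=759, D=o): 2 rows → E takes values {K21, K14} — violation
(B=X69, C=759, D=o): 1 row → E = K20 ✓
(B=X12, C=759, D=f): 1 row → E = K53 ✓
Two rows agree on {B, C, D} but differ on E, so {B, C, D} -> E does not hold.

No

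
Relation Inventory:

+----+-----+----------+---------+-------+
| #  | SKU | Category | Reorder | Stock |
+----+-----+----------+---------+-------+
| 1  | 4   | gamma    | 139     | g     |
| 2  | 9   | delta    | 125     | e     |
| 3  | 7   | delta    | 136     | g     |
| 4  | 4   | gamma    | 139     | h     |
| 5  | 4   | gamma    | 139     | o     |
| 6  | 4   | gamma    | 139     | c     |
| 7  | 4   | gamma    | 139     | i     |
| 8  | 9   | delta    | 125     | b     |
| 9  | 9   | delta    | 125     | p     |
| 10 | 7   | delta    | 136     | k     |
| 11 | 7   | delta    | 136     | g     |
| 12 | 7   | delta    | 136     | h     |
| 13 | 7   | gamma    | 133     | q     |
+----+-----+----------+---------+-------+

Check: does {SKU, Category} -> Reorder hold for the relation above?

(SKU=4, Category=gamma): rows 1, 4, 5, 6, 7 → Reorder = 139, 139, 139, 139, 139 ✓
(SKU=9, Category=delta): rows 2, 8, 9 → Reorder = 125, 125, 125 ✓
(SKU=7, Category=delta): rows 3, 10, 11, 12 → Reorder = 136, 136, 136, 136 ✓
(SKU=7, Category=gamma): row 13 → Reorder = 133 ✓
Every {SKU, Category} value is associated with a single Reorder value, so {SKU, Category} -> Reorder holds.

Yes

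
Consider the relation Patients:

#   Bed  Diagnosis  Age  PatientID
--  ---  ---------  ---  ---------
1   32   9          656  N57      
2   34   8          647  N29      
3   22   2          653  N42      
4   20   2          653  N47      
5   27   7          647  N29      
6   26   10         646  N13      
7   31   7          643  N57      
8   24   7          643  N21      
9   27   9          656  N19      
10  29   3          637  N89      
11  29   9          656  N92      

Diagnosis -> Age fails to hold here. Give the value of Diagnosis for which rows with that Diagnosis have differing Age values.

Diagnosis=9: rows 1, 9, 11 → Age = 656, 656, 656 ✓
Diagnosis=8: row 2 → Age = 647 ✓
Diagnosis=2: rows 3, 4 → Age = 653, 653 ✓
Diagnosis=7: rows 5, 7, 8 → Age takes values {647, 643} — violation
Diagnosis=10: row 6 → Age = 646 ✓
Diagnosis=3: row 10 → Age = 637 ✓
The only Diagnosis value with inconsistent Age is Diagnosis=7.

7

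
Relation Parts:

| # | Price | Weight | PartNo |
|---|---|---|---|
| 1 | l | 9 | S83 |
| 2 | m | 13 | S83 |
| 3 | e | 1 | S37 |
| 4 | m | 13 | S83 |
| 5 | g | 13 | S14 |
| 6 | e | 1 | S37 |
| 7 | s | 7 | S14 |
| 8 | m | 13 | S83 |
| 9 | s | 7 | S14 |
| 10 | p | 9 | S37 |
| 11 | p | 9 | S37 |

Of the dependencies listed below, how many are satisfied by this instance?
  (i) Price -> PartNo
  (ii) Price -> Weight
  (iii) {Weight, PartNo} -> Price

3

(i) Price -> PartNo: every LHS value maps to a single RHS value — holds.
(ii) Price -> Weight: every LHS value maps to a single RHS value — holds.
(iii) {Weight, PartNo} -> Price: every LHS value maps to a single RHS value — holds.
3 of the 3 dependencies hold.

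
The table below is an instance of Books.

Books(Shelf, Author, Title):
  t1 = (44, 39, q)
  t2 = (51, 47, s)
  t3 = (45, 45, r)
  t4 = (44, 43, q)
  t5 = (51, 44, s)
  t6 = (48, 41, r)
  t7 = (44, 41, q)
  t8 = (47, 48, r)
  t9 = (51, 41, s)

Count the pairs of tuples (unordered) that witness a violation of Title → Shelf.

3

Title=q: all 3 rows agree on Shelf — 0 pairs.
Title=s: all 3 rows agree on Shelf — 0 pairs.
Title=r: violating pairs (3,6), (3,8), (6,8) — 3 pairs.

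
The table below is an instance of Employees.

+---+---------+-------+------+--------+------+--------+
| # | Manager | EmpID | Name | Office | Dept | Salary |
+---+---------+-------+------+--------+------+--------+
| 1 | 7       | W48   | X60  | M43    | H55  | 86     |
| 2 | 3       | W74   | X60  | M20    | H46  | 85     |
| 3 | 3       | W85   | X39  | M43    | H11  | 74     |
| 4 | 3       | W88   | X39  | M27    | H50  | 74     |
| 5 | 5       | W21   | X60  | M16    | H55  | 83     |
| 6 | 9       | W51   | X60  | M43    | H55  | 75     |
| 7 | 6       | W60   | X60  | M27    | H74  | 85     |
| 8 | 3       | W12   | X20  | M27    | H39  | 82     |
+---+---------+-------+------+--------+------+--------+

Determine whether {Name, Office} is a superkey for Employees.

No

Rows 1 and 6 have the same {Name, Office} value (Name=X60, Office=M43) but are distinct tuples, so {Name, Office} does not determine every attribute — not a superkey.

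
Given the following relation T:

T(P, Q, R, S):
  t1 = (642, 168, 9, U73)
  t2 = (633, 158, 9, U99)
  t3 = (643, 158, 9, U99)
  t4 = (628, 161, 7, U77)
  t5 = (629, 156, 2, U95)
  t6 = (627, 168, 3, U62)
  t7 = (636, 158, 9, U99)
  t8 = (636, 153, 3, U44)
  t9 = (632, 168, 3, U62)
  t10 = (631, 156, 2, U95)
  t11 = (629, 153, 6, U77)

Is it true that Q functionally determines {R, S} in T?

Q=168: rows 1, 6, 9 → {R,S} takes values {(9, U73), (3, U62)} — violation
Q=158: rows 2, 3, 7 → {R,S} = (9, U99), (9, U99), (9, U99) ✓
Q=161: row 4 → {R,S} = (7, U77) ✓
Q=156: rows 5, 10 → {R,S} = (2, U95), (2, U95) ✓
Q=153: rows 8, 11 → {R,S} takes values {(3, U44), (6, U77)} — violation
Two rows agree on Q but differ on {R, S}, so Q -> {R, S} does not hold.

No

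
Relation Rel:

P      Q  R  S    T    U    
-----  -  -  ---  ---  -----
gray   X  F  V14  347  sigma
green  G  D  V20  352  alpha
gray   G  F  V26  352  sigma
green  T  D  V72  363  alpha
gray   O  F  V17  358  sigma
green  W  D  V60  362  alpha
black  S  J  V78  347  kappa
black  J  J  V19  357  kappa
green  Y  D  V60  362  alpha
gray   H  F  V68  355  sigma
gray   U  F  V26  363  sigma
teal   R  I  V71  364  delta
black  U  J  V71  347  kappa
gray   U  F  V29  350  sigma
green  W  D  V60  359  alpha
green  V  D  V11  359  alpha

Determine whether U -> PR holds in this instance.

U=sigma: 6 rows → {P,R} = (gray, F), (gray, F), (gray, F), (gray, F), (gray, F), (gray, F) ✓
U=alpha: 6 rows → {P,R} = (green, D), (green, D), (green, D), (green, D), (green, D), (green, D) ✓
U=kappa: 3 rows → {P,R} = (black, J), (black, J), (black, J) ✓
U=delta: 1 row → {P,R} = (teal, I) ✓
Every U value is associated with a single PR value, so U -> PR holds.

Yes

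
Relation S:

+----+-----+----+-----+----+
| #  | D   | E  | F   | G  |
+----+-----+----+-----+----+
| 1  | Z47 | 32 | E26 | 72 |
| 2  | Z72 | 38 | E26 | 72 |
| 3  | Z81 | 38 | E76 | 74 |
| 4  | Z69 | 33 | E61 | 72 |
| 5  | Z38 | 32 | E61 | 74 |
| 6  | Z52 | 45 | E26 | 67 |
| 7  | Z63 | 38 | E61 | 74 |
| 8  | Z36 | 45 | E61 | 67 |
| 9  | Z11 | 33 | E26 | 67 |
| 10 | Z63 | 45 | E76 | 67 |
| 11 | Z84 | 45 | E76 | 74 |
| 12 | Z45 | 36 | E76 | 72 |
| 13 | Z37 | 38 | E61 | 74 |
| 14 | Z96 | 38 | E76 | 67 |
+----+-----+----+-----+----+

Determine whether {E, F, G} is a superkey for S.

Rows 7 and 13 have the same {E, F, G} value (E=38, F=E61, G=74) but are distinct tuples, so {E, F, G} does not determine every attribute — not a superkey.

No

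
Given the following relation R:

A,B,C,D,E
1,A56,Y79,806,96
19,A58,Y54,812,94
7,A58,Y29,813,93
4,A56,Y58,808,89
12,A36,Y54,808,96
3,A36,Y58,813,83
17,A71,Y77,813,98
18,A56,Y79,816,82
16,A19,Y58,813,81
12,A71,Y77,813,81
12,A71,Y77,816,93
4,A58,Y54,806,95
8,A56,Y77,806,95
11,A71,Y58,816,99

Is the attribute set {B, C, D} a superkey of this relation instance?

No

Two distinct rows share (B=A71, C=Y77, D=813), so {B, C, D} does not determine every attribute — not a superkey.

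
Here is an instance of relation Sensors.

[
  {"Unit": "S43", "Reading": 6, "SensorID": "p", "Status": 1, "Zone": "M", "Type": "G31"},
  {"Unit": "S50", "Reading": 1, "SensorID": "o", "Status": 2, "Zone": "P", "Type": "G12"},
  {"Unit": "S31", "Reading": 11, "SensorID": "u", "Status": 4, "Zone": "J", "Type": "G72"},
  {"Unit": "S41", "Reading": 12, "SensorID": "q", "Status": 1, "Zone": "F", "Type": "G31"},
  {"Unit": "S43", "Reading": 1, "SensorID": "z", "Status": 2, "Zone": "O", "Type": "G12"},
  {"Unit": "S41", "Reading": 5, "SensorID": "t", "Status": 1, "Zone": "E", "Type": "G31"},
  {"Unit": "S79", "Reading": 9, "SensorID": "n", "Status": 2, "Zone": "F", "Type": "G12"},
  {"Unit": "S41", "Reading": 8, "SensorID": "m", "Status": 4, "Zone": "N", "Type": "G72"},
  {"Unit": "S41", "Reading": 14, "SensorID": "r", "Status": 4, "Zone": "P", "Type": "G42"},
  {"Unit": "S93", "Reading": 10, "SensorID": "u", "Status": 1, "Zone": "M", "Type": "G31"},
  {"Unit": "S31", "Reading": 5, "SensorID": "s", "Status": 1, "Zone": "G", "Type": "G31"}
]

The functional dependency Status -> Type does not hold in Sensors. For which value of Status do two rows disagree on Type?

4

Status=1: 5 rows → Type = G31, G31, G31, G31, G31 ✓
Status=2: 3 rows → Type = G12, G12, G12 ✓
Status=4: 3 rows → Type takes values {G72, G42} — violation
The only Status value with inconsistent Type is Status=4.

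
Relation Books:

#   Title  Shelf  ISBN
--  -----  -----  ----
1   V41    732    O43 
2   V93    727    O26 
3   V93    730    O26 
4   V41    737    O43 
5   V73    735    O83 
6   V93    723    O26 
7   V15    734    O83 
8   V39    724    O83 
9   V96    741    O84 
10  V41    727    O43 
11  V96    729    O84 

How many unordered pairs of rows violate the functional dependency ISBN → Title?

ISBN=O43: all 3 rows agree on Title — 0 pairs.
ISBN=O26: all 3 rows agree on Title — 0 pairs.
ISBN=O83: violating pairs (5,7), (5,8), (7,8) — 3 pairs.
ISBN=O84: all 2 rows agree on Title — 0 pairs.

3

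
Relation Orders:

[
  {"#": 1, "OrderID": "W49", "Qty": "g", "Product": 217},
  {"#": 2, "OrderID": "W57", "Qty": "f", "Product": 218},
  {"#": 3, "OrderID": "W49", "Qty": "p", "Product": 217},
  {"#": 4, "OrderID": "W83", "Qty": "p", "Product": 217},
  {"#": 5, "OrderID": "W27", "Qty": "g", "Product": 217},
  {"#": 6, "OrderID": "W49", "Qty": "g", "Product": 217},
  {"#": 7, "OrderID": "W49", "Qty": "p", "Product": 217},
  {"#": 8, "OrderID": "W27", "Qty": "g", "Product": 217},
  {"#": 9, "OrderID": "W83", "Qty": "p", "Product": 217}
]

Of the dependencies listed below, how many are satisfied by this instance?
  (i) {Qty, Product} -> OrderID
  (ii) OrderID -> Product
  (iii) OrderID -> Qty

1

(i) {Qty, Product} -> OrderID: (Qty=g, Product=217): rows 1, 5, 6, 8 → OrderID takes values {W49, W27} — violation; (Qty=p, Product=217): rows 3, 4, 7, 9 → OrderID takes values {W49, W83} — violation — fails.
(ii) OrderID -> Product: every LHS value maps to a single RHS value — holds.
(iii) OrderID -> Qty: OrderID=W49: rows 1, 3, 6, 7 → Qty takes values {g, p} — violation — fails.
1 of the 3 dependencies holds.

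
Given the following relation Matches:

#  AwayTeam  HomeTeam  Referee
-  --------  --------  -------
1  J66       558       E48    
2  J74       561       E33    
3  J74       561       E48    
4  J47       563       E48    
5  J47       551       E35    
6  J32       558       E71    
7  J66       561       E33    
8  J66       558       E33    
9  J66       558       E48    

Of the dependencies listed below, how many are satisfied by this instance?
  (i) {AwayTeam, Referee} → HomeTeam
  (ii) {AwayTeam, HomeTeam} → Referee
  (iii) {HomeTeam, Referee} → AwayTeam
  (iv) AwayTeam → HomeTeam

(i) {AwayTeam, Referee} → HomeTeam: (AwayTeam=J66, Referee=E33): rows 7, 8 → HomeTeam takes values {561, 558} — violation — fails.
(ii) {AwayTeam, HomeTeam} → Referee: (AwayTeam=J66, HomeTeam=558): rows 1, 8, 9 → Referee takes values {E48, E33} — violation; (AwayTeam=J74, HomeTeam=561): rows 2, 3 → Referee takes values {E33, E48} — violation — fails.
(iii) {HomeTeam, Referee} → AwayTeam: (HomeTeam=561, Referee=E33): rows 2, 7 → AwayTeam takes values {J74, J66} — violation — fails.
(iv) AwayTeam → HomeTeam: AwayTeam=J66: rows 1, 7, 8, 9 → HomeTeam takes values {558, 561} — violation; AwayTeam=J47: rows 4, 5 → HomeTeam takes values {563, 551} — violation — fails.
None of the 4 dependencies hold.

0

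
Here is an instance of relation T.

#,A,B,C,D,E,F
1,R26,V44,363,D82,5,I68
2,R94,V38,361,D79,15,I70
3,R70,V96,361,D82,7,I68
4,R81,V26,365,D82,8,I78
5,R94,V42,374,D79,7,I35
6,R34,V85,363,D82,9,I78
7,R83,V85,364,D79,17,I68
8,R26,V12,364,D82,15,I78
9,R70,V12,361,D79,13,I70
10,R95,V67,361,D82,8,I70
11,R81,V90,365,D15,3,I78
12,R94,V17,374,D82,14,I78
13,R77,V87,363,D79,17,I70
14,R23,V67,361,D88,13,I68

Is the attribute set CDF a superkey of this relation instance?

No

Rows 2 and 9 have the same CDF value (C=361, D=D79, F=I70) but are distinct tuples, so CDF does not determine every attribute — not a superkey.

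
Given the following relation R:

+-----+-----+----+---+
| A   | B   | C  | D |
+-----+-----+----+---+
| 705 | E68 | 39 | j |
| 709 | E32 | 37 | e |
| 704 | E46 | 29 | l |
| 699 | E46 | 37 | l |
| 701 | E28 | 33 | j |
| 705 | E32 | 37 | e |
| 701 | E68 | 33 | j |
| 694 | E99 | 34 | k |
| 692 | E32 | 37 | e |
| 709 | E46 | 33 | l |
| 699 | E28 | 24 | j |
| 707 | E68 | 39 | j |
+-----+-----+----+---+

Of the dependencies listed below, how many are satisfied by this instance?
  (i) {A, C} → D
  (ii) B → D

(i) {A, C} → D: every LHS value maps to a single RHS value — holds.
(ii) B → D: every LHS value maps to a single RHS value — holds.
2 of the 2 dependencies hold.

2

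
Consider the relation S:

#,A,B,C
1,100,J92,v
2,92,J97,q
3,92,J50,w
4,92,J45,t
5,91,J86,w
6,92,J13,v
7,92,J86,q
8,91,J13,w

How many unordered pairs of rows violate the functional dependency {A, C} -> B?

2

(A=92, C=q): violating pairs (2,7) — 1 pair.
(A=91, C=w): violating pairs (5,8) — 1 pair.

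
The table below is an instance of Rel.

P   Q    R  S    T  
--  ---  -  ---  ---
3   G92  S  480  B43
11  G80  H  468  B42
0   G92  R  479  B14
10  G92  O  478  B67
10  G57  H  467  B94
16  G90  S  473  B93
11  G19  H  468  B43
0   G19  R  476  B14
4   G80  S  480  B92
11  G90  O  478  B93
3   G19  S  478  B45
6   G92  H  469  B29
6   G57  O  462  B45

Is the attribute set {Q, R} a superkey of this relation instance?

All 13 rows have distinct {Q, R} values, so {Q, R} → (all attributes) holds and {Q, R} is a superkey.

Yes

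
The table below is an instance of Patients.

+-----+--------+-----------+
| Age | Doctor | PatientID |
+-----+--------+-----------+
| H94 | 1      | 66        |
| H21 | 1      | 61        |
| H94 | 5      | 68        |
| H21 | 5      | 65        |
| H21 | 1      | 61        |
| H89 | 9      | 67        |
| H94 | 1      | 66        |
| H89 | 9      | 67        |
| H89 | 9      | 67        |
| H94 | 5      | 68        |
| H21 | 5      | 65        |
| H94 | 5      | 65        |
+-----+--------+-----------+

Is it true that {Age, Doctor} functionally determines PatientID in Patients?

No

(Age=H94, Doctor=1): 2 rows → PatientID = 66, 66 ✓
(Age=H21, Doctor=1): 2 rows → PatientID = 61, 61 ✓
(Age=H94, Doctor=5): 3 rows → PatientID takes values {68, 65} — violation
(Age=H21, Doctor=5): 2 rows → PatientID = 65, 65 ✓
(Age=H89, Doctor=9): 3 rows → PatientID = 67, 67, 67 ✓
Two rows agree on {Age, Doctor} but differ on PatientID, so {Age, Doctor} → PatientID does not hold.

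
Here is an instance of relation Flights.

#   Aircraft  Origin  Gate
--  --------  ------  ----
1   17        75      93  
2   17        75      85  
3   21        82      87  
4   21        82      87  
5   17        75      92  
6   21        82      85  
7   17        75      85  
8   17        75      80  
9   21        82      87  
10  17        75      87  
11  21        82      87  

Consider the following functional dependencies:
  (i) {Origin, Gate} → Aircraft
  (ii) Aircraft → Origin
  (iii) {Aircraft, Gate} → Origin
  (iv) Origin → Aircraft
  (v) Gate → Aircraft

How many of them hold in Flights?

(i) {Origin, Gate} → Aircraft: every LHS value maps to a single RHS value — holds.
(ii) Aircraft → Origin: every LHS value maps to a single RHS value — holds.
(iii) {Aircraft, Gate} → Origin: every LHS value maps to a single RHS value — holds.
(iv) Origin → Aircraft: every LHS value maps to a single RHS value — holds.
(v) Gate → Aircraft: Gate=85: rows 2, 6, 7 → Aircraft takes values {17, 21} — violation; Gate=87: rows 3, 4, 9, 10, 11 → Aircraft takes values {21, 17} — violation — fails.
4 of the 5 dependencies hold.

4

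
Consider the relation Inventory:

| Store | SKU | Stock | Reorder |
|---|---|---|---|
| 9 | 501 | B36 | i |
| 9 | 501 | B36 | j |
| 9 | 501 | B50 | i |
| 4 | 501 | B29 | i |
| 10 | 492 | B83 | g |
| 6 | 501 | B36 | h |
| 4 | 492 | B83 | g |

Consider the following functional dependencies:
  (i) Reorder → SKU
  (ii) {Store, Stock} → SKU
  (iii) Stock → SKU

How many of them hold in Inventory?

(i) Reorder → SKU: every LHS value maps to a single RHS value — holds.
(ii) {Store, Stock} → SKU: every LHS value maps to a single RHS value — holds.
(iii) Stock → SKU: every LHS value maps to a single RHS value — holds.
3 of the 3 dependencies hold.

3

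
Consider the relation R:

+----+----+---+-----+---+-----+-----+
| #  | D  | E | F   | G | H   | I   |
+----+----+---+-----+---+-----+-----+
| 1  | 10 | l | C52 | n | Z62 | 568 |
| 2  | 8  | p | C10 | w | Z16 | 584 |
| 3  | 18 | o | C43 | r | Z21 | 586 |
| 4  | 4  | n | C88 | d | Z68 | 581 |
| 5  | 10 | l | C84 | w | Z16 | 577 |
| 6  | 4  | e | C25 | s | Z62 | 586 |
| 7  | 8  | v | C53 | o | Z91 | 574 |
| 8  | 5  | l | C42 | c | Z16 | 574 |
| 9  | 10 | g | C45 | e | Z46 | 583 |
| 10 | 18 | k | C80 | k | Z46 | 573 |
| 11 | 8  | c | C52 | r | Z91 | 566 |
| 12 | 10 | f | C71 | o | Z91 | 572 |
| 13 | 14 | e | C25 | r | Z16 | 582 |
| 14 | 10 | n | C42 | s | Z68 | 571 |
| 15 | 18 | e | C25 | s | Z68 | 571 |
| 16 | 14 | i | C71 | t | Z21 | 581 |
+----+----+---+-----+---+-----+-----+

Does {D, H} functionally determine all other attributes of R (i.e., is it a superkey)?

No

Rows 7 and 11 have the same {D, H} value (D=8, H=Z91) but are distinct tuples, so {D, H} does not determine every attribute — not a superkey.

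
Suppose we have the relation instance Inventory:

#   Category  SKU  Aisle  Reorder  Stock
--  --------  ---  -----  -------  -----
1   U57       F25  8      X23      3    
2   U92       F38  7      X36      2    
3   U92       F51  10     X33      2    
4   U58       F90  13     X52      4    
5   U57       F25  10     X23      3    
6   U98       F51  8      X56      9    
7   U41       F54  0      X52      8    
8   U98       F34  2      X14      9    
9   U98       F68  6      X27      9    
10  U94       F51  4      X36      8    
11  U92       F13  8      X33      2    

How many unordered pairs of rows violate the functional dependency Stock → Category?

1

Stock=3: all 2 rows agree on Category — 0 pairs.
Stock=2: all 3 rows agree on Category — 0 pairs.
Stock=9: all 3 rows agree on Category — 0 pairs.
Stock=8: violating pairs (7,10) — 1 pair.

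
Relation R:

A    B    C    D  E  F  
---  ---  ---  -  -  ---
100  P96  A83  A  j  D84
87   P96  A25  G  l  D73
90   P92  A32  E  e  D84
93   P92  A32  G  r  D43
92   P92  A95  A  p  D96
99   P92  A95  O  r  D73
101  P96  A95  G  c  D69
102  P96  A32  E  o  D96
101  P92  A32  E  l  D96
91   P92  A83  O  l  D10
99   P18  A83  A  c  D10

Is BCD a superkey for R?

Two distinct rows share (B=P92, C=A32, D=E), so BCD does not determine every attribute — not a superkey.

No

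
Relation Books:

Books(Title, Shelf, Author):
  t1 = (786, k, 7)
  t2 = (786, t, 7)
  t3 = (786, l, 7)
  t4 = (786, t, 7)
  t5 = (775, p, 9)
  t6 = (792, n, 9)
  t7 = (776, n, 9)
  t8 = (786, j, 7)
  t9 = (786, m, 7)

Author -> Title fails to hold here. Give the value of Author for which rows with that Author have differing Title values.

9

Author=7: rows 1, 2, 3, 4, 8, 9 → Title = 786, 786, 786, 786, 786, 786 ✓
Author=9: rows 5, 6, 7 → Title takes values {775, 792, 776} — violation
The only Author value with inconsistent Title is Author=9.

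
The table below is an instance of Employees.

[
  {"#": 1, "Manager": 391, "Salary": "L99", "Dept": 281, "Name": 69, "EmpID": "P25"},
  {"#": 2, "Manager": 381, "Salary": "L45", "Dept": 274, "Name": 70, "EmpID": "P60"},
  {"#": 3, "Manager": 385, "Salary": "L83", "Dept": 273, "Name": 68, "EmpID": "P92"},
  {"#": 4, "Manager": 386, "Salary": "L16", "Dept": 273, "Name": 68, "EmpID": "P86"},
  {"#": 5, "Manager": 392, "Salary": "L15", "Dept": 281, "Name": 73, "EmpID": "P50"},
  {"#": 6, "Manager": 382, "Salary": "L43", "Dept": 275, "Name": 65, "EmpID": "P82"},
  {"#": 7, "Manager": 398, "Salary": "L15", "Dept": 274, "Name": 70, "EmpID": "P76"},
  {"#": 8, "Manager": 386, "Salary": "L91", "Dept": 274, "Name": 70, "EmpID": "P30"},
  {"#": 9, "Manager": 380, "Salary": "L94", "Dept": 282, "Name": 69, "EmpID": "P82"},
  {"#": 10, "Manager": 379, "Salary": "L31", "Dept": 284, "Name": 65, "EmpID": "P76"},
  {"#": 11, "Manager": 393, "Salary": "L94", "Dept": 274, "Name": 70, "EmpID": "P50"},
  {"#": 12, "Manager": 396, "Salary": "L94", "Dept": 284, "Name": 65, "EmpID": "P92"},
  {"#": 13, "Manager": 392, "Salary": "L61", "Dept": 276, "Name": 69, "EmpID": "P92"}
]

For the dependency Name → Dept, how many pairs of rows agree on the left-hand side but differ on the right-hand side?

Name=69: violating pairs (1,9), (1,13), (9,13) — 3 pairs.
Name=70: all 4 rows agree on Dept — 0 pairs.
Name=68: all 2 rows agree on Dept — 0 pairs.
Name=65: violating pairs (6,10), (6,12) — 2 pairs.

5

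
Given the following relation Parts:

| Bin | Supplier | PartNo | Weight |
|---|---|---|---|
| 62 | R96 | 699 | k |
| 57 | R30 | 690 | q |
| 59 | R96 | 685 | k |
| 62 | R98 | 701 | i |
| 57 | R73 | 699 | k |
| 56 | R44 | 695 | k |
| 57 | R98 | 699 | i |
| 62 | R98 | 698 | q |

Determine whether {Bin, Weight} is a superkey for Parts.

All 8 rows have distinct {Bin, Weight} values, so {Bin, Weight} → (all attributes) holds and {Bin, Weight} is a superkey.

Yes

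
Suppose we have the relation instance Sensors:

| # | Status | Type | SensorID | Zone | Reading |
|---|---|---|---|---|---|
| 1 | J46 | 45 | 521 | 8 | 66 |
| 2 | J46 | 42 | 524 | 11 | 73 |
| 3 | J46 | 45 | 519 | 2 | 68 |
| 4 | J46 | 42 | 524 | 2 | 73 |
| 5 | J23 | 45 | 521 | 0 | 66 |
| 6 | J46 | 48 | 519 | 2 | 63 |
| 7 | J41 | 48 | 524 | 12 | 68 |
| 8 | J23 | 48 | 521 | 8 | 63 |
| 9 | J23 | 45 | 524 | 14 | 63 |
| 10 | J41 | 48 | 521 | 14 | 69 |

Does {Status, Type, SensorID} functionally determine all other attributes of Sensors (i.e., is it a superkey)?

Rows 2 and 4 have the same {Status, Type, SensorID} value (Status=J46, Type=42, SensorID=524) but are distinct tuples, so {Status, Type, SensorID} does not determine every attribute — not a superkey.

No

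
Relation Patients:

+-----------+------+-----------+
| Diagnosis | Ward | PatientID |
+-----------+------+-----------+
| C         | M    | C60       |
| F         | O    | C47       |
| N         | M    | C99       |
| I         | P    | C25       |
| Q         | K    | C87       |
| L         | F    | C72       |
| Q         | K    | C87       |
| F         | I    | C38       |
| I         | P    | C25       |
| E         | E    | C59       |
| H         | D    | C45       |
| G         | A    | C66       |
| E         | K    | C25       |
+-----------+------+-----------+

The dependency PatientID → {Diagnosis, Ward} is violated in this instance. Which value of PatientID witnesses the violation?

PatientID=C60: 1 row → {Diagnosis,Ward} = (C, M) ✓
PatientID=C47: 1 row → {Diagnosis,Ward} = (F, O) ✓
PatientID=C99: 1 row → {Diagnosis,Ward} = (N, M) ✓
PatientID=C25: 3 rows → {Diagnosis,Ward} takes values {(I, P), (E, K)} — violation
PatientID=C87: 2 rows → {Diagnosis,Ward} = (Q, K), (Q, K) ✓
PatientID=C72: 1 row → {Diagnosis,Ward} = (L, F) ✓
PatientID=C38: 1 row → {Diagnosis,Ward} = (F, I) ✓
PatientID=C59: 1 row → {Diagnosis,Ward} = (E, E) ✓
PatientID=C45: 1 row → {Diagnosis,Ward} = (H, D) ✓
PatientID=C66: 1 row → {Diagnosis,Ward} = (G, A) ✓
The only PatientID value with inconsistent RHS is PatientID=C25.

C25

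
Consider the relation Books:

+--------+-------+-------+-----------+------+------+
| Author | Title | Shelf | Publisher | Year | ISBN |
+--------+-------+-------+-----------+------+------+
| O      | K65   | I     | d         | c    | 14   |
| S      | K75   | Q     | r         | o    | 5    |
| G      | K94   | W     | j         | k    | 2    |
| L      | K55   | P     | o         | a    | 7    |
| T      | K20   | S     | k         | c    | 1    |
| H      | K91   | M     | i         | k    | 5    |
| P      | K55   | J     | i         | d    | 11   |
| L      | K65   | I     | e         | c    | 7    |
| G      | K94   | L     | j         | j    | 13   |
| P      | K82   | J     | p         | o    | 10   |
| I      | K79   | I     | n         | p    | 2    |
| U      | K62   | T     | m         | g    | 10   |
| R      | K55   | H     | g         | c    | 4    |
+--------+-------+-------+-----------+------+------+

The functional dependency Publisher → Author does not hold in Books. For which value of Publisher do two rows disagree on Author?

i

Publisher=d: 1 row → Author = O ✓
Publisher=r: 1 row → Author = S ✓
Publisher=j: 2 rows → Author = G, G ✓
Publisher=o: 1 row → Author = L ✓
Publisher=k: 1 row → Author = T ✓
Publisher=i: 2 rows → Author takes values {H, P} — violation
Publisher=e: 1 row → Author = L ✓
Publisher=p: 1 row → Author = P ✓
Publisher=n: 1 row → Author = I ✓
Publisher=m: 1 row → Author = U ✓
Publisher=g: 1 row → Author = R ✓
The only Publisher value with inconsistent Author is Publisher=i.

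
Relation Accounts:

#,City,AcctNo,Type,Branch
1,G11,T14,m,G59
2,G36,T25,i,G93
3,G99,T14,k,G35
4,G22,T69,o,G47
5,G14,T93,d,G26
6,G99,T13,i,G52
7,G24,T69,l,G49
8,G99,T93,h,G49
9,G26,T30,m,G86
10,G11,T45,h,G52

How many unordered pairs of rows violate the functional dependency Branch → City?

2

Branch=G52: violating pairs (6,10) — 1 pair.
Branch=G49: violating pairs (7,8) — 1 pair.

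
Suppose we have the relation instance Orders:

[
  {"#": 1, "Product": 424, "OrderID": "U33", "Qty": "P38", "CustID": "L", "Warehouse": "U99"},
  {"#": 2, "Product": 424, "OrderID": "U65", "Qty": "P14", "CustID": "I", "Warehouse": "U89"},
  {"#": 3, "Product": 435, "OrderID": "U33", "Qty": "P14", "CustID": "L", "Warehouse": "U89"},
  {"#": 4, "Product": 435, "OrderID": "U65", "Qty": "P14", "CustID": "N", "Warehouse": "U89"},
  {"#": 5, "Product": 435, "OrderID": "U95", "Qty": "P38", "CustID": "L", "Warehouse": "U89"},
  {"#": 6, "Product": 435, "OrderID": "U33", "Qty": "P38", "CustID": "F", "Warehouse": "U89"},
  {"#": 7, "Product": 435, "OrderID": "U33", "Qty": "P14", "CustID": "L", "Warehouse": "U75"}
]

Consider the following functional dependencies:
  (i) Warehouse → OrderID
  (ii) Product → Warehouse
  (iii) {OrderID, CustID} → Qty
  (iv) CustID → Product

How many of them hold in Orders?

0

(i) Warehouse → OrderID: Warehouse=U89: rows 2, 3, 4, 5, 6 → OrderID takes values {U65, U33, U95} — violation — fails.
(ii) Product → Warehouse: Product=424: rows 1, 2 → Warehouse takes values {U99, U89} — violation; Product=435: rows 3, 4, 5, 6, 7 → Warehouse takes values {U89, U75} — violation — fails.
(iii) {OrderID, CustID} → Qty: (OrderID=U33, CustID=L): rows 1, 3, 7 → Qty takes values {P38, P14} — violation — fails.
(iv) CustID → Product: CustID=L: rows 1, 3, 5, 7 → Product takes values {424, 435} — violation — fails.
None of the 4 dependencies hold.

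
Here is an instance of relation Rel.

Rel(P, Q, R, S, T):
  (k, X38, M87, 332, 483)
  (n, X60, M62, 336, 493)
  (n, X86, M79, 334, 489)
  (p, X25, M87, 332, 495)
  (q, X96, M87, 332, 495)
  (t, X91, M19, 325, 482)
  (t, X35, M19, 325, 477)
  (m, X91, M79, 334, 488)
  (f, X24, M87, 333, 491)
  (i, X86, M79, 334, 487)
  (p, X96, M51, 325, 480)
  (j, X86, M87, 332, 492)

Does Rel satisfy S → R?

S=332: 4 rows → R = M87, M87, M87, M87 ✓
S=336: 1 row → R = M62 ✓
S=334: 3 rows → R = M79, M79, M79 ✓
S=325: 3 rows → R takes values {M19, M51} — violation
S=333: 1 row → R = M87 ✓
Two rows agree on S but differ on R, so S → R does not hold.

No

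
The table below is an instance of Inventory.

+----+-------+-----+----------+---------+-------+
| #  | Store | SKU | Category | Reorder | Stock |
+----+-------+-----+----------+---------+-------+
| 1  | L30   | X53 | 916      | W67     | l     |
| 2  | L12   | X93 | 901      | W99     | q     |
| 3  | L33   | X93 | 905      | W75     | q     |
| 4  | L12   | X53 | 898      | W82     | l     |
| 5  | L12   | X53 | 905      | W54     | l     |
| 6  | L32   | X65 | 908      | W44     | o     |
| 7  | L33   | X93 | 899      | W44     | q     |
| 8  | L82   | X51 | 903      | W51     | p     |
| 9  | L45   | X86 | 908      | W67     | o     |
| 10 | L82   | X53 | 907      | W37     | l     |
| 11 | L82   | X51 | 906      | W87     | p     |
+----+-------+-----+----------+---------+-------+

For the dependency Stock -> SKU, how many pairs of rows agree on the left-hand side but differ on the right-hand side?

Stock=l: all 4 rows agree on SKU — 0 pairs.
Stock=q: all 3 rows agree on SKU — 0 pairs.
Stock=o: violating pairs (6,9) — 1 pair.
Stock=p: all 2 rows agree on SKU — 0 pairs.

1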